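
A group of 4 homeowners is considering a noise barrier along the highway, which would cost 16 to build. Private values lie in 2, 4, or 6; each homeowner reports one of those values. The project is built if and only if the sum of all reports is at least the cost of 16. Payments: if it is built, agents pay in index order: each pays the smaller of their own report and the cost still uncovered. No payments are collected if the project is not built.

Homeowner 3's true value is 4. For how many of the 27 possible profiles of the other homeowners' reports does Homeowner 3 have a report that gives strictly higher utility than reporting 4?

10

Others report (2, 6, 6): truth gives 0; report 2 gives 2 > 0. Violating.
Others report (4, 4, 6): truth gives 0; report 2 gives 2 > 0. Violating.
Others report (4, 6, 4): truth gives 0; report 2 gives 2 > 0. Violating.
Others report (4, 6, 6): truth gives 0; report 2 gives 2 > 0. Violating.
Others report (2, 2, 2): truth gives 0; no alternative beats it.
Others report (2, 2, 4): truth gives 0; no alternative beats it.
(Checking all 27 profiles: 10 have a profitable deviation, 17 do not.)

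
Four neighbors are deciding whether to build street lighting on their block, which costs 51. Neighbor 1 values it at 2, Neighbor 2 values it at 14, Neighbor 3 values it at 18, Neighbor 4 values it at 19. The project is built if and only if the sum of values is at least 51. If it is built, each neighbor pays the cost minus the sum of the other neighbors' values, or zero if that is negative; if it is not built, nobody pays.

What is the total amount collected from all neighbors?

Total value 53 ≥ cost 51, so it is built.
Neighbor 1: others sum to 51; max(0, 51 - 51) = 0.
Neighbor 2: others sum to 39; max(0, 51 - 39) = 12.
Neighbor 3: others sum to 35; max(0, 51 - 35) = 16.
Neighbor 4: others sum to 34; max(0, 51 - 34) = 17.
Total collected = 0 + 12 + 16 + 17 = 45.

45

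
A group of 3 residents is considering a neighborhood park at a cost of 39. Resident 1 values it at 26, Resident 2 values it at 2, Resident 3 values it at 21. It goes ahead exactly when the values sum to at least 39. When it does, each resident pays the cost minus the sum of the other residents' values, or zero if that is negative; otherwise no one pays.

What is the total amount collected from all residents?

27

Total value 49 ≥ cost 39, so it is built.
Resident 1: others sum to 23; max(0, 39 - 23) = 16.
Resident 2: others sum to 47; max(0, 39 - 47) = 0.
Resident 3: others sum to 28; max(0, 39 - 28) = 11.
Total collected = 16 + 0 + 11 = 27.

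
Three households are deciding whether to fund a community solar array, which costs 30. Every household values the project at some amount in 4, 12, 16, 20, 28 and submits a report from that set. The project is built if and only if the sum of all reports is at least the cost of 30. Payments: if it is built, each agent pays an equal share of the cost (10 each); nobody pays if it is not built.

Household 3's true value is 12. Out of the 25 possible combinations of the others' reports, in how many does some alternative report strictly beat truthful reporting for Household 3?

3

Others report (4, 4): truth gives 0; report 28 gives 2 > 0. Violating.
Others report (4, 12): truth gives 0; report 16 gives 2 > 0. Violating.
Others report (12, 4): truth gives 0; report 16 gives 2 > 0. Violating.
Others report (4, 16): truth gives 2; no alternative beats it.
Others report (4, 20): truth gives 2; no alternative beats it.
(Checking all 25 profiles: 3 have a profitable deviation, 22 do not.)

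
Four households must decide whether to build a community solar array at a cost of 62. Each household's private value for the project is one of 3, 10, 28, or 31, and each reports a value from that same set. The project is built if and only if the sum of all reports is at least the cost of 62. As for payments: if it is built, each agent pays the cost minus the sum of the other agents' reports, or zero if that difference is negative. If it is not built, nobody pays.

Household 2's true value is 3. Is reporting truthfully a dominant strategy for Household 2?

Check each profile of the others' reports and compare truth against every alternative report.
Others report (3, 28, 31): truth gives 3, best alternative gives 3.
Others report (3, 31, 28): truth gives 3, best alternative gives 3.
Others report (3, 31, 31): truth gives 3, best alternative gives 3.
Others report (10, 28, 28): truth gives 3, best alternative gives 3.
Others report (10, 28, 31): truth gives 3, best alternative gives 3.
Others report (10, 31, 28): truth gives 3, best alternative gives 3.
(Remaining 58 profiles checked similarly; truth is weakly best in each.)
In every case the truthful report is at least as good as any alternative, so it is a dominant strategy.

Yes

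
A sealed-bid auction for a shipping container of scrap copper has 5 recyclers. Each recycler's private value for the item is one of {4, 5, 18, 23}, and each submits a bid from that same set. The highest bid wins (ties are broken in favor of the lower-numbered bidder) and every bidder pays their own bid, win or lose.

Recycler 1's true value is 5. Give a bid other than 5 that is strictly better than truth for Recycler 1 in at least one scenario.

Suppose Recycler 2 bids 4, Recycler 3 bids 4, Recycler 4 bids 4 and Recycler 5 bids 4.
Bid 5: wins, pays 5, utility 5 - 5 = 0.
Bid 4: wins, pays 4, utility 5 - 4 = 1.
So bidding 4 beats truth here (1 > 0).

4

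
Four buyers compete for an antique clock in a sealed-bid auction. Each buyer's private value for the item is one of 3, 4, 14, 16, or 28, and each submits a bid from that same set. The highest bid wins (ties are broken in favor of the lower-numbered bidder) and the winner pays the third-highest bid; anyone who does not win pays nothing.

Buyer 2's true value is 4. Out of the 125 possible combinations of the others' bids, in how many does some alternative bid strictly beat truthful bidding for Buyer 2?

Others bid (3, 3, 14): truth gives 0; bid 14 gives 1 > 0. Violating.
Others bid (3, 3, 16): truth gives 0; bid 16 gives 1 > 0. Violating.
Others bid (3, 3, 28): truth gives 0; bid 28 gives 1 > 0. Violating.
Others bid (3, 14, 3): truth gives 0; bid 14 gives 1 > 0. Violating.
Others bid (3, 3, 3): truth gives 1; no alternative beats it.
Others bid (3, 3, 4): truth gives 1; no alternative beats it.
(Checking all 125 profiles: 9 have a profitable deviation, 116 do not.)

9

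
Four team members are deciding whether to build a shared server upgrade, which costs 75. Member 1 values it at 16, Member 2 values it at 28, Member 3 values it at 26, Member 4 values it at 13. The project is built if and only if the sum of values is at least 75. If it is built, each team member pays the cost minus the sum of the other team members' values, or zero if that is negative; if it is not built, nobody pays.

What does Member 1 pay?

8

Total value 83 ≥ cost 75, so the project is built.
The other team members' values sum to 67.
Cost minus that sum is 75 - 67 = 8.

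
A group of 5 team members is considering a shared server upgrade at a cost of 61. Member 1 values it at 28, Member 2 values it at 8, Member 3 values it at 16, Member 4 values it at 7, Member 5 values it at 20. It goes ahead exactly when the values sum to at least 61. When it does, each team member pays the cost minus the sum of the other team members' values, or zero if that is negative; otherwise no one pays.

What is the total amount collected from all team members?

Total value 79 ≥ cost 61, so it is built.
Member 1: others sum to 51; max(0, 61 - 51) = 10.
Member 2: others sum to 71; max(0, 61 - 71) = 0.
Member 3: others sum to 63; max(0, 61 - 63) = 0.
Member 4: others sum to 72; max(0, 61 - 72) = 0.
Member 5: others sum to 59; max(0, 61 - 59) = 2.
Total collected = 10 + 0 + 0 + 0 + 2 = 12.

12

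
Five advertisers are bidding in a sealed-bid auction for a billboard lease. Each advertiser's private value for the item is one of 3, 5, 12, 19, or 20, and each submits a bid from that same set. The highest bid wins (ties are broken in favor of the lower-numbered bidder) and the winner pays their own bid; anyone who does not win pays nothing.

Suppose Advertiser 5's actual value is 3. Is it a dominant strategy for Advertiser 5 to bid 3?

Yes

Check each profile of the others' bids and compare truth against every alternative bid.
Others bid (3, 3, 3, 3): truth gives 0, best alternative gives -2.
Others bid (3, 3, 3, 5): truth gives 0, best alternative gives 0.
Others bid (3, 3, 3, 12): truth gives 0, best alternative gives 0.
Others bid (3, 3, 3, 19): truth gives 0, best alternative gives 0.
Others bid (3, 3, 3, 20): truth gives 0, best alternative gives 0.
Others bid (3, 3, 5, 3): truth gives 0, best alternative gives 0.
(Remaining 619 profiles checked similarly; truth is weakly best in each.)
In every case the truthful bid is at least as good as any alternative, so it is a dominant strategy.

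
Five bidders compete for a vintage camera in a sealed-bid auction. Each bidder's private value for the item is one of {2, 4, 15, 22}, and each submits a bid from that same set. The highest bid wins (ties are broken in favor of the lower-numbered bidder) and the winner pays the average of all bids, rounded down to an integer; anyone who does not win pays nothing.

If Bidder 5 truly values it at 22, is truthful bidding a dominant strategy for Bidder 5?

Consider the case where Bidder 1 bids 2, Bidder 2 bids 2, Bidder 3 bids 2 and Bidder 4 bids 2.
Truthful bid 22: wins, pays 6, utility 22 - 6 = 16.
Bid 4 instead: wins, pays 2, utility 22 - 2 = 20.
Since 20 > 16, bidding 4 is strictly better here, so truthful bidding is not dominant.

No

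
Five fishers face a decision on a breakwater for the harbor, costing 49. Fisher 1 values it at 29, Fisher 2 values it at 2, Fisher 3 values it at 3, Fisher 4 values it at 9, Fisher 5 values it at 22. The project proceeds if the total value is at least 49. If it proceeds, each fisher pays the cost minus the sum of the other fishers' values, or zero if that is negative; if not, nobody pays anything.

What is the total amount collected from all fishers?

Total value 65 ≥ cost 49, so it is built.
Fisher 1: others sum to 36; max(0, 49 - 36) = 13.
Fisher 2: others sum to 63; max(0, 49 - 63) = 0.
Fisher 3: others sum to 62; max(0, 49 - 62) = 0.
Fisher 4: others sum to 56; max(0, 49 - 56) = 0.
Fisher 5: others sum to 43; max(0, 49 - 43) = 6.
Total collected = 13 + 0 + 0 + 0 + 6 = 19.

19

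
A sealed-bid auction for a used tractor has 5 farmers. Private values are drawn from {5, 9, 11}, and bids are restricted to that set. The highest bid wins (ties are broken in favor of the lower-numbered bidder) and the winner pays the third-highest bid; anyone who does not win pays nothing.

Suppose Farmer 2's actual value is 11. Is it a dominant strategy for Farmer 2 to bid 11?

Check each profile of the others' bids and compare truth against every alternative bid.
Others bid (5, 5, 5, 11): truth gives 6, best alternative gives 0.
Others bid (5, 5, 11, 5): truth gives 6, best alternative gives 0.
Others bid (5, 11, 5, 5): truth gives 6, best alternative gives 0.
Others bid (9, 5, 5, 5): truth gives 6, best alternative gives 0.
Others bid (5, 5, 9, 11): truth gives 2, best alternative gives 0.
Others bid (5, 5, 11, 9): truth gives 2, best alternative gives 0.
(Remaining 75 profiles checked similarly; truth is weakly best in each.)
In every case the truthful bid is at least as good as any alternative, so it is a dominant strategy.

Yes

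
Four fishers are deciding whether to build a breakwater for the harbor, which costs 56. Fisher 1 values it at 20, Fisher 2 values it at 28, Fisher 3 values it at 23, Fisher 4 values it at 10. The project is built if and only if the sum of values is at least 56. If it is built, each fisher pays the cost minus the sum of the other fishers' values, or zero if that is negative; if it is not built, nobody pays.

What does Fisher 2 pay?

3

Total value 81 ≥ cost 56, so the project is built.
The other fishers' values sum to 53.
Cost minus that sum is 56 - 53 = 3.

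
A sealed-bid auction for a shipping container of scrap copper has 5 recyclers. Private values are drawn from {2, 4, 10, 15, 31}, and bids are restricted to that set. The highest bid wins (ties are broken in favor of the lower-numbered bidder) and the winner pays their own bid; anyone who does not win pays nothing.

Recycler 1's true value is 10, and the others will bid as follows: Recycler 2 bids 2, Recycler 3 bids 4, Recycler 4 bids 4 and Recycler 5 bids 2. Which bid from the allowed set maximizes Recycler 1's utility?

4

Bid 2: loses, pays 0, utility 0.
Bid 4: wins, pays 4, utility 10 - 4 = 6.
Bid 10: wins, pays 10, utility 10 - 10 = 0.
Bid 15: wins, pays 15, utility 10 - 15 = -5.
Bid 31: wins, pays 31, utility 10 - 31 = -21.
The best choice is 4 with utility 6.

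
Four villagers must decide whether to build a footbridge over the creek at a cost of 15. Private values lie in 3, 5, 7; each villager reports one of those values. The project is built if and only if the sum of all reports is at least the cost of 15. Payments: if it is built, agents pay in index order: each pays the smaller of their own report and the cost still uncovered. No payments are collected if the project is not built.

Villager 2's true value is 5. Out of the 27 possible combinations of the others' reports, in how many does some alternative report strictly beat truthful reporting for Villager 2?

23

Others report (3, 3, 7): truth gives 0; report 3 gives 2 > 0. Violating.
Others report (3, 5, 5): truth gives 0; report 3 gives 2 > 0. Violating.
Others report (3, 5, 7): truth gives 0; report 3 gives 2 > 0. Violating.
Others report (3, 7, 3): truth gives 0; report 3 gives 2 > 0. Violating.
Others report (3, 3, 3): truth gives 0; no alternative beats it.
Others report (3, 3, 5): truth gives 0; no alternative beats it.
(Checking all 27 profiles: 23 have a profitable deviation, 4 do not.)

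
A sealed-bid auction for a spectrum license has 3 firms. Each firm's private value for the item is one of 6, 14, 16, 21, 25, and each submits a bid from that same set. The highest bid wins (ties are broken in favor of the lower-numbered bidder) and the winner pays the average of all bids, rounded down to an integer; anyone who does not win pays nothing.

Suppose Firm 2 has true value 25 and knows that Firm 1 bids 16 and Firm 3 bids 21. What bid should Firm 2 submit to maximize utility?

Bid 6: loses, pays 0, utility 0.
Bid 14: loses, pays 0, utility 0.
Bid 16: loses, pays 0, utility 0.
Bid 21: wins, pays 19, utility 25 - 19 = 6.
Bid 25: wins, pays 20, utility 25 - 20 = 5.
The best choice is 21 with utility 6.

21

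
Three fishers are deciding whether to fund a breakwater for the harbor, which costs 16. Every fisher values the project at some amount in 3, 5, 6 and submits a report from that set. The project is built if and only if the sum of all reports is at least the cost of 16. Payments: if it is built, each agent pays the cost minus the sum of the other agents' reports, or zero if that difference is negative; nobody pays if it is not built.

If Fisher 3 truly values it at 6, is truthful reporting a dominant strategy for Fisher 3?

Yes

Check each profile of the others' reports and compare truth against every alternative report.
Others report (6, 6): truth gives 2, best alternative gives 2.
Others report (5, 6): truth gives 1, best alternative gives 1.
Others report (6, 5): truth gives 1, best alternative gives 1.
Others report (3, 3): truth gives 0, best alternative gives 0.
Others report (3, 5): truth gives 0, best alternative gives 0.
Others report (3, 6): truth gives 0, best alternative gives 0.
(Remaining 3 profiles checked similarly; truth is weakly best in each.)
In every case the truthful report is at least as good as any alternative, so it is a dominant strategy.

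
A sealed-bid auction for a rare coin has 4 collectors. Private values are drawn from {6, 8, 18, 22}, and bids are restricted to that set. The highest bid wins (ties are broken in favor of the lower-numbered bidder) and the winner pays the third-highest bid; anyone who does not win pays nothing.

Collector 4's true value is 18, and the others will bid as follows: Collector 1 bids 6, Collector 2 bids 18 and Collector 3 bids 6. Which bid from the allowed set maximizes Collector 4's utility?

Bid 6: loses, pays 0, utility 0.
Bid 8: loses, pays 0, utility 0.
Bid 18: loses, pays 0, utility 0.
Bid 22: wins, pays 6, utility 18 - 6 = 12.
The best choice is 22 with utility 12.

22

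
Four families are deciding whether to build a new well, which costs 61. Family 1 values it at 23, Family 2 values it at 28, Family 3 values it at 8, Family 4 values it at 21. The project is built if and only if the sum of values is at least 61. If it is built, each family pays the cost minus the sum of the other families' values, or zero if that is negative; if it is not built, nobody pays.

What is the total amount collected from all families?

Total value 80 ≥ cost 61, so it is built.
Family 1: others sum to 57; max(0, 61 - 57) = 4.
Family 2: others sum to 52; max(0, 61 - 52) = 9.
Family 3: others sum to 72; max(0, 61 - 72) = 0.
Family 4: others sum to 59; max(0, 61 - 59) = 2.
Total collected = 4 + 9 + 0 + 2 = 15.

15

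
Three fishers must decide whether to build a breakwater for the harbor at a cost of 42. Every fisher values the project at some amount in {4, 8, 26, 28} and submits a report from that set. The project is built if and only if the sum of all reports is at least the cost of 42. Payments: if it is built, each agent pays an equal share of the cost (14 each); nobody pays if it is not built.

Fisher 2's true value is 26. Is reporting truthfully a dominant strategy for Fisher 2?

Check each profile of the others' reports and compare truth against every alternative report.
Others report (4, 26): truth gives 12, best alternative gives 12.
Others report (4, 28): truth gives 12, best alternative gives 12.
Others report (8, 8): truth gives 12, best alternative gives 12.
Others report (8, 26): truth gives 12, best alternative gives 12.
Others report (8, 28): truth gives 12, best alternative gives 12.
Others report (26, 4): truth gives 12, best alternative gives 12.
(Remaining 10 profiles checked similarly; truth is weakly best in each.)
In every case the truthful report is at least as good as any alternative, so it is a dominant strategy.

Yes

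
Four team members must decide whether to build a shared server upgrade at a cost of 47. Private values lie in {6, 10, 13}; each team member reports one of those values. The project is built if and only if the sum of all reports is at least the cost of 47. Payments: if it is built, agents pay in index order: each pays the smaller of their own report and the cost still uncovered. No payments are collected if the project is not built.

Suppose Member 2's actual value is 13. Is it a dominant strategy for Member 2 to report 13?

Consider the case where Member 1 reports 13, Member 3 reports 13 and Member 4 reports 13.
Truthful report 13: project built, pays 13, utility 13 - 13 = 0.
Report 10 instead: project built, pays 10, utility 13 - 10 = 3.
Since 3 > 0, reporting 10 is strictly better here, so truthful reporting is not dominant.

No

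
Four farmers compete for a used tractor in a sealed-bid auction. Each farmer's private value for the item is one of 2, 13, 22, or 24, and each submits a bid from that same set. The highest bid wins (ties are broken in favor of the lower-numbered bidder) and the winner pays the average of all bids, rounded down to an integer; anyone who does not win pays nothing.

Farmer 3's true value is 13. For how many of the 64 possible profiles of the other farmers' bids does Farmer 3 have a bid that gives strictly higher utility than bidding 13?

8

Others bid (2, 2, 22): truth gives 0; bid 22 gives 1 > 0. Violating.
Others bid (2, 13, 2): truth gives 0; bid 22 gives 4 > 0. Violating.
Others bid (2, 13, 13): truth gives 0; bid 22 gives 1 > 0. Violating.
Others bid (2, 22, 2): truth gives 0; bid 24 gives 1 > 0. Violating.
Others bid (2, 2, 2): truth gives 9; no alternative beats it.
Others bid (2, 2, 13): truth gives 6; no alternative beats it.
(Checking all 64 profiles: 8 have a profitable deviation, 56 do not.)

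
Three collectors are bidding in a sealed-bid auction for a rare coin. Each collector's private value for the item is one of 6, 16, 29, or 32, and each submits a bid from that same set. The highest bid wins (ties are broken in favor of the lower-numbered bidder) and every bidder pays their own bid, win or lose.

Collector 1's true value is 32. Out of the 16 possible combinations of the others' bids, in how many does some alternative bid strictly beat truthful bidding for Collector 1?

Others bid (6, 6): truth gives 0; bid 6 gives 26 > 0. Violating.
Others bid (6, 16): truth gives 0; bid 16 gives 16 > 0. Violating.
Others bid (6, 29): truth gives 0; bid 29 gives 3 > 0. Violating.
Others bid (16, 6): truth gives 0; bid 16 gives 16 > 0. Violating.
Others bid (6, 32): truth gives 0; no alternative beats it.
Others bid (16, 32): truth gives 0; no alternative beats it.
(Checking all 16 profiles: 9 have a profitable deviation, 7 do not.)

9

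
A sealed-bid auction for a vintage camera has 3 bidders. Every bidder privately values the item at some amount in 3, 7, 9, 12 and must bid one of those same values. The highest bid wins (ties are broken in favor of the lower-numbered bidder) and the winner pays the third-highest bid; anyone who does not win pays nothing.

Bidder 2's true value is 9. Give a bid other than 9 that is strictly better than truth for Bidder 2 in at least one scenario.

Suppose Bidder 1 bids 3 and Bidder 3 bids 12.
Bid 9: loses, pays 0, utility 0.
Bid 12: wins, pays 3, utility 9 - 3 = 6.
So bidding 12 beats truth here (6 > 0).

12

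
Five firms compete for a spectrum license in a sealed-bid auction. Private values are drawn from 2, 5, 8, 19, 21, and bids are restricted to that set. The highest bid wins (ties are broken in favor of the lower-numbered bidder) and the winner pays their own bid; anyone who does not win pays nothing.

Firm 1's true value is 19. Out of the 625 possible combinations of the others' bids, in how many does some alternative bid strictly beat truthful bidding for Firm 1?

Others bid (2, 2, 2, 2): truth gives 0; bid 2 gives 17 > 0. Violating.
Others bid (2, 2, 2, 5): truth gives 0; bid 5 gives 14 > 0. Violating.
Others bid (2, 2, 2, 8): truth gives 0; bid 8 gives 11 > 0. Violating.
Others bid (2, 2, 5, 2): truth gives 0; bid 5 gives 14 > 0. Violating.
Others bid (2, 2, 2, 19): truth gives 0; no alternative beats it.
Others bid (2, 2, 2, 21): truth gives 0; no alternative beats it.
(Checking all 625 profiles: 81 have a profitable deviation, 544 do not.)

81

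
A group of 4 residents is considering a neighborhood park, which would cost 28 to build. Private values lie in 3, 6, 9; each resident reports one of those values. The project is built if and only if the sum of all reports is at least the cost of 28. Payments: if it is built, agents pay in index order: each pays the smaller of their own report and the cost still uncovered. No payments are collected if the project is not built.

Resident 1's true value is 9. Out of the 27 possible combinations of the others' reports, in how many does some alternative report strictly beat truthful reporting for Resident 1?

4

Others report (6, 9, 9): truth gives 0; report 6 gives 3 > 0. Violating.
Others report (9, 6, 9): truth gives 0; report 6 gives 3 > 0. Violating.
Others report (9, 9, 6): truth gives 0; report 6 gives 3 > 0. Violating.
Others report (9, 9, 9): truth gives 0; report 3 gives 6 > 0. Violating.
Others report (3, 3, 3): truth gives 0; no alternative beats it.
Others report (3, 3, 6): truth gives 0; no alternative beats it.
(Checking all 27 profiles: 4 have a profitable deviation, 23 do not.)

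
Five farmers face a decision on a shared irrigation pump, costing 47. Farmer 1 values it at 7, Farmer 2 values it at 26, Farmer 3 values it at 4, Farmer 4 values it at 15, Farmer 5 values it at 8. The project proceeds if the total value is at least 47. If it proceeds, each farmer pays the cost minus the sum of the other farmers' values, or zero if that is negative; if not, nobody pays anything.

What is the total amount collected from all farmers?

Total value 60 ≥ cost 47, so it is built.
Farmer 1: others sum to 53; max(0, 47 - 53) = 0.
Farmer 2: others sum to 34; max(0, 47 - 34) = 13.
Farmer 3: others sum to 56; max(0, 47 - 56) = 0.
Farmer 4: others sum to 45; max(0, 47 - 45) = 2.
Farmer 5: others sum to 52; max(0, 47 - 52) = 0.
Total collected = 0 + 13 + 0 + 2 + 0 = 15.

15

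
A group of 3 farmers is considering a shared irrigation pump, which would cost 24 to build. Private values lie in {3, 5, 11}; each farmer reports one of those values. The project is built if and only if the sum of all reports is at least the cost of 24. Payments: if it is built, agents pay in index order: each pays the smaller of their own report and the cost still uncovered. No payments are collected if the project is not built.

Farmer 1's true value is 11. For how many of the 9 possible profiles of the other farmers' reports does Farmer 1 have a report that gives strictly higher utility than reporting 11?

Others report (11, 11): truth gives 0; report 3 gives 8 > 0. Violating.
Others report (3, 3): truth gives 0; no alternative beats it.
Others report (3, 5): truth gives 0; no alternative beats it.
(Checking all 9 profiles: 1 has a profitable deviation, 8 do not.)

1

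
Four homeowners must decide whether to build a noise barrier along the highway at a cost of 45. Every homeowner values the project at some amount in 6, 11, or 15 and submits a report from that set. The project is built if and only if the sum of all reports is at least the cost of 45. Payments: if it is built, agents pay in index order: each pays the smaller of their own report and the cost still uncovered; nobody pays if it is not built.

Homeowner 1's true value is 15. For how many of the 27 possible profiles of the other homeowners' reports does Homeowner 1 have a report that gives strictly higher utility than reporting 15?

Others report (6, 15, 15): truth gives 0; report 11 gives 4 > 0. Violating.
Others report (11, 11, 15): truth gives 0; report 11 gives 4 > 0. Violating.
Others report (11, 15, 11): truth gives 0; report 11 gives 4 > 0. Violating.
Others report (11, 15, 15): truth gives 0; report 6 gives 9 > 0. Violating.
Others report (6, 6, 6): truth gives 0; no alternative beats it.
Others report (6, 6, 11): truth gives 0; no alternative beats it.
(Checking all 27 profiles: 10 have a profitable deviation, 17 do not.)

10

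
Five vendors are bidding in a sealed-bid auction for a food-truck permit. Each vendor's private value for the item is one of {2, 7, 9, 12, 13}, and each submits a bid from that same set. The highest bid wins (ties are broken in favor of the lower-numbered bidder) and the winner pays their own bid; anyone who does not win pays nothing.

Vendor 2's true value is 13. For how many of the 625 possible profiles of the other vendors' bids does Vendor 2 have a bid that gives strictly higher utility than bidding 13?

192

Others bid (2, 2, 2, 2): truth gives 0; bid 7 gives 6 > 0. Violating.
Others bid (2, 2, 2, 7): truth gives 0; bid 7 gives 6 > 0. Violating.
Others bid (2, 2, 2, 9): truth gives 0; bid 9 gives 4 > 0. Violating.
Others bid (2, 2, 2, 12): truth gives 0; bid 12 gives 1 > 0. Violating.
Others bid (2, 2, 2, 13): truth gives 0; no alternative beats it.
Others bid (2, 2, 7, 13): truth gives 0; no alternative beats it.
(Checking all 625 profiles: 192 have a profitable deviation, 433 do not.)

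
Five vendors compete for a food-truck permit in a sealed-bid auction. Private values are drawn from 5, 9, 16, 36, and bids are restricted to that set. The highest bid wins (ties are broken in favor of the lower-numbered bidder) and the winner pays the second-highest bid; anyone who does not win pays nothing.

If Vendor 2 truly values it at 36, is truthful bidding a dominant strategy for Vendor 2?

Check each profile of the others' bids and compare truth against every alternative bid.
Others bid (16, 5, 5, 5): truth gives 20, best alternative gives 0.
Others bid (16, 5, 5, 9): truth gives 20, best alternative gives 0.
Others bid (16, 5, 5, 16): truth gives 20, best alternative gives 0.
Others bid (16, 5, 9, 5): truth gives 20, best alternative gives 0.
Others bid (16, 5, 9, 9): truth gives 20, best alternative gives 0.
Others bid (16, 5, 9, 16): truth gives 20, best alternative gives 0.
(Remaining 250 profiles checked similarly; truth is weakly best in each.)
In every case the truthful bid is at least as good as any alternative, so it is a dominant strategy.

Yes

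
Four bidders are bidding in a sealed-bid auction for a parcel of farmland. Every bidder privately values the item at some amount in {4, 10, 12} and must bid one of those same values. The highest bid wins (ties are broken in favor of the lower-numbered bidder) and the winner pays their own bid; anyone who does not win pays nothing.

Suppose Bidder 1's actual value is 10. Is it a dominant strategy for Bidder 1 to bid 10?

No

Consider the case where Bidder 2 bids 4, Bidder 3 bids 4 and Bidder 4 bids 4.
Truthful bid 10: wins, pays 10, utility 10 - 10 = 0.
Bid 4 instead: wins, pays 4, utility 10 - 4 = 6.
Since 6 > 0, bidding 4 is strictly better here, so truthful bidding is not dominant.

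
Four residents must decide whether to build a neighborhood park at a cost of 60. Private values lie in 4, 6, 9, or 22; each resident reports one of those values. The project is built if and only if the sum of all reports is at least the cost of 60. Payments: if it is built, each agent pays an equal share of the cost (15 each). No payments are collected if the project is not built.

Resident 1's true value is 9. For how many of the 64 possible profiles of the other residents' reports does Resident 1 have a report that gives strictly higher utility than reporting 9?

Others report (9, 22, 22): truth gives -6; report 4 gives 0 > -6. Violating.
Others report (22, 9, 22): truth gives -6; report 4 gives 0 > -6. Violating.
Others report (22, 22, 9): truth gives -6; report 4 gives 0 > -6. Violating.
Others report (4, 4, 4): truth gives 0; no alternative beats it.
Others report (4, 4, 6): truth gives 0; no alternative beats it.
(Checking all 64 profiles: 3 have a profitable deviation, 61 do not.)

3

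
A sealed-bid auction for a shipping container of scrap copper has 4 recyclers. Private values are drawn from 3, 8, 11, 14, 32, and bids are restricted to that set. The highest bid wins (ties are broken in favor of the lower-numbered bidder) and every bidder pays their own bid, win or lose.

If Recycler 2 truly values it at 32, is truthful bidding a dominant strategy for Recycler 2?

Consider the case where Recycler 1 bids 3, Recycler 3 bids 3 and Recycler 4 bids 3.
Truthful bid 32: wins, pays 32, utility 32 - 32 = 0.
Bid 8 instead: wins, pays 8, utility 32 - 8 = 24.
Since 24 > 0, bidding 8 is strictly better here, so truthful bidding is not dominant.

No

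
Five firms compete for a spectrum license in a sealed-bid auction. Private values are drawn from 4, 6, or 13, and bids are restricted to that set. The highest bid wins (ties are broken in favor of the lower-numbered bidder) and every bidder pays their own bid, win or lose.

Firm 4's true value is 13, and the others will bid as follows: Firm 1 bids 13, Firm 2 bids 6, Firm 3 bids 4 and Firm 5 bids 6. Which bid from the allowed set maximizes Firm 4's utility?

Bid 4: loses but pays 4, utility -4.
Bid 6: loses but pays 6, utility -6.
Bid 13: loses but pays 13, utility -13.
The best choice is 4 with utility -4.

4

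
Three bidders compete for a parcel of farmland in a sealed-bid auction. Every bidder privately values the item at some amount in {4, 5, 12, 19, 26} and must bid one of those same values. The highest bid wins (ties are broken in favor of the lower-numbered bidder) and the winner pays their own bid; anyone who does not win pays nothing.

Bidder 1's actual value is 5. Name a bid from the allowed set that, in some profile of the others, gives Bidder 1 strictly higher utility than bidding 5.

4

Suppose Bidder 2 bids 4 and Bidder 3 bids 4.
Bid 5: wins, pays 5, utility 5 - 5 = 0.
Bid 4: wins, pays 4, utility 5 - 4 = 1.
So bidding 4 beats truth here (1 > 0).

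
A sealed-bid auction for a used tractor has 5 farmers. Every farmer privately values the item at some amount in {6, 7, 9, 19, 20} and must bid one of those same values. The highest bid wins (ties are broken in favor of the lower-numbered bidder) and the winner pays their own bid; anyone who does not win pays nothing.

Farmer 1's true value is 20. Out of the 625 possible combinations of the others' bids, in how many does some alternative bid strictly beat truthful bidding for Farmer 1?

Others bid (6, 6, 6, 6): truth gives 0; bid 6 gives 14 > 0. Violating.
Others bid (6, 6, 6, 7): truth gives 0; bid 7 gives 13 > 0. Violating.
Others bid (6, 6, 6, 9): truth gives 0; bid 9 gives 11 > 0. Violating.
Others bid (6, 6, 6, 19): truth gives 0; bid 19 gives 1 > 0. Violating.
Others bid (6, 6, 6, 20): truth gives 0; no alternative beats it.
Others bid (6, 6, 7, 20): truth gives 0; no alternative beats it.
(Checking all 625 profiles: 256 have a profitable deviation, 369 do not.)

256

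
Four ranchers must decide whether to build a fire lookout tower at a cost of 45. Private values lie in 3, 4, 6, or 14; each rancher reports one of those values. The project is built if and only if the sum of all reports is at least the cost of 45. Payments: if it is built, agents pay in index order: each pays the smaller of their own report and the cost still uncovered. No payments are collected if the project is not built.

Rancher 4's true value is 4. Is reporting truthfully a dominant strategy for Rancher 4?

Check each profile of the others' reports and compare truth against every alternative report.
Others report (14, 14, 14): truth gives 1, best alternative gives 1.
Others report (3, 3, 3): truth gives 0, best alternative gives 0.
Others report (3, 3, 4): truth gives 0, best alternative gives 0.
Others report (3, 3, 6): truth gives 0, best alternative gives 0.
Others report (3, 3, 14): truth gives 0, best alternative gives 0.
Others report (3, 4, 3): truth gives 0, best alternative gives 0.
(Remaining 58 profiles checked similarly; truth is weakly best in each.)
In every case the truthful report is at least as good as any alternative, so it is a dominant strategy.

Yes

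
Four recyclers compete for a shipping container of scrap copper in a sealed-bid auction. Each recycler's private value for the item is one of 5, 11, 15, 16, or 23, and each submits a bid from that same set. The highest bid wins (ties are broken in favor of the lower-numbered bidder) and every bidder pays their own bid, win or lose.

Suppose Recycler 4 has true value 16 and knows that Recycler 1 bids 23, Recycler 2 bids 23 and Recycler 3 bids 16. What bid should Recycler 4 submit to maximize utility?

5

Bid 5: loses but pays 5, utility -5.
Bid 11: loses but pays 11, utility -11.
Bid 15: loses but pays 15, utility -15.
Bid 16: loses but pays 16, utility -16.
Bid 23: loses but pays 23, utility -23.
The best choice is 5 with utility -5.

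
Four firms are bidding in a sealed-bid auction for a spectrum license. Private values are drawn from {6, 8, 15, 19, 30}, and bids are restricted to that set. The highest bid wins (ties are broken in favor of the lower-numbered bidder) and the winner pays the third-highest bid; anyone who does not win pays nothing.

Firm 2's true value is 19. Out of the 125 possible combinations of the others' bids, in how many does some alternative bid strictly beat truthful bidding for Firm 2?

Others bid (6, 6, 30): truth gives 0; bid 30 gives 13 > 0. Violating.
Others bid (6, 8, 30): truth gives 0; bid 30 gives 11 > 0. Violating.
Others bid (6, 15, 30): truth gives 0; bid 30 gives 4 > 0. Violating.
Others bid (6, 30, 6): truth gives 0; bid 30 gives 13 > 0. Violating.
Others bid (6, 6, 6): truth gives 13; no alternative beats it.
Others bid (6, 6, 8): truth gives 13; no alternative beats it.
(Checking all 125 profiles: 27 have a profitable deviation, 98 do not.)

27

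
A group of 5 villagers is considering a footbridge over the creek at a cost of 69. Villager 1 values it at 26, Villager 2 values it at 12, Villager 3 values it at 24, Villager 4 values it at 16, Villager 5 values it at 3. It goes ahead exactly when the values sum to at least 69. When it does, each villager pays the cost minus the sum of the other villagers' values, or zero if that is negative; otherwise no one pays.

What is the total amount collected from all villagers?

30

Total value 81 ≥ cost 69, so it is built.
Villager 1: others sum to 55; max(0, 69 - 55) = 14.
Villager 2: others sum to 69; max(0, 69 - 69) = 0.
Villager 3: others sum to 57; max(0, 69 - 57) = 12.
Villager 4: others sum to 65; max(0, 69 - 65) = 4.
Villager 5: others sum to 78; max(0, 69 - 78) = 0.
Total collected = 14 + 0 + 12 + 4 + 0 = 30.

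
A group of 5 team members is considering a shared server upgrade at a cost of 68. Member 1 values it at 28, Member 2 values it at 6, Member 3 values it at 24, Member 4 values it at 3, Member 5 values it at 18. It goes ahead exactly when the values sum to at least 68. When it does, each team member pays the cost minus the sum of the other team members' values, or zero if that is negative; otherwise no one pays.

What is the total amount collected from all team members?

37

Total value 79 ≥ cost 68, so it is built.
Member 1: others sum to 51; max(0, 68 - 51) = 17.
Member 2: others sum to 73; max(0, 68 - 73) = 0.
Member 3: others sum to 55; max(0, 68 - 55) = 13.
Member 4: others sum to 76; max(0, 68 - 76) = 0.
Member 5: others sum to 61; max(0, 68 - 61) = 7.
Total collected = 17 + 0 + 13 + 0 + 7 = 37.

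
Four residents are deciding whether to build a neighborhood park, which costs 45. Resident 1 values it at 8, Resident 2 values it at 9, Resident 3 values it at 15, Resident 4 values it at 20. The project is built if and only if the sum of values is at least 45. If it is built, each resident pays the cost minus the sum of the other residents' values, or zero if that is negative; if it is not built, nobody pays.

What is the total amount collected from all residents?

Total value 52 ≥ cost 45, so it is built.
Resident 1: others sum to 44; max(0, 45 - 44) = 1.
Resident 2: others sum to 43; max(0, 45 - 43) = 2.
Resident 3: others sum to 37; max(0, 45 - 37) = 8.
Resident 4: others sum to 32; max(0, 45 - 32) = 13.
Total collected = 1 + 2 + 8 + 13 = 24.

24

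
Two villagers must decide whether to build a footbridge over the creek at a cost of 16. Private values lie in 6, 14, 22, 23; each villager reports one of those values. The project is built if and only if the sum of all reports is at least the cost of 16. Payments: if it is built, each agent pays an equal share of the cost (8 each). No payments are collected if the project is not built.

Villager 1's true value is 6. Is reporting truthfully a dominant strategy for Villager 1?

Check each profile of the others' reports and compare truth against every alternative report.
Others report (6): truth gives 0, best alternative gives -2.
Others report (14): truth gives -2, best alternative gives -2.
Others report (22): truth gives -2, best alternative gives -2.
Others report (23): truth gives -2, best alternative gives -2.
In every case the truthful report is at least as good as any alternative, so it is a dominant strategy.

Yes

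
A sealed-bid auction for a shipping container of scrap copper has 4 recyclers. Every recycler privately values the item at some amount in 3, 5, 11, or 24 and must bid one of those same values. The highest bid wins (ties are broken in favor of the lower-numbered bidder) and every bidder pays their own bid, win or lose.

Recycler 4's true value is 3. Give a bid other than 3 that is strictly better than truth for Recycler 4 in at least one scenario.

Suppose Recycler 1 bids 3, Recycler 2 bids 3 and Recycler 3 bids 3.
Bid 3: loses but pays 3, utility -3.
Bid 5: wins, pays 5, utility 3 - 5 = -2.
So bidding 5 beats truth here (-2 > -3).

5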